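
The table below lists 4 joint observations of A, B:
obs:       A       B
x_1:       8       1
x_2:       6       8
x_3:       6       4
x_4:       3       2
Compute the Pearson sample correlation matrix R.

Step 1 — column means:
  mean(A) = (8 + 6 + 6 + 3) / 4 = 23/4 = 5.75
  mean(B) = (1 + 8 + 4 + 2) / 4 = 15/4 = 3.75

Step 2 — sample variances and covariances s[i,j] = (1/(n-1)) · Σ_k (x_{k,i} - mean_i) · (x_{k,j} - mean_j), with n-1 = 3:
  s[A,A] = ((2.25)·(2.25) + (0.25)·(0.25) + (0.25)·(0.25) + (-2.75)·(-2.75)) / 3 = 12.75/3 = 4.25
  s[A,B] = ((2.25)·(-2.75) + (0.25)·(4.25) + (0.25)·(0.25) + (-2.75)·(-1.75)) / 3 = -0.25/3 = -0.0833
  s[B,B] = ((-2.75)·(-2.75) + (4.25)·(4.25) + (0.25)·(0.25) + (-1.75)·(-1.75)) / 3 = 28.75/3 = 9.5833
  Sample standard deviations s_i = √(s[i,i]):
  s(A) = √(4.25) = 2.0616
  s(B) = √(9.5833) = 3.0957

Step 3 — r_{ij} = s_{ij} / (s_i · s_j):
  r[A,A] = 1 (diagonal).
  r[A,B] = -0.0833 / (2.0616 · 3.0957) = -0.0833 / 6.3819 = -0.0131
  r[B,B] = 1 (diagonal).

R is symmetric with unit diagonal. Assembling:

R = [[1, -0.0131],
 [-0.0131, 1]]


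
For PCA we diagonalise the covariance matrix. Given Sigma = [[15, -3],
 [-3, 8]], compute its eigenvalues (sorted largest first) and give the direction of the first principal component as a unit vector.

Step 1 — characteristic polynomial of 2×2 Sigma:
  det(Sigma - λI) = λ² - trace · λ + det = 0.
  trace = 15 + 8 = 23, det = 15·8 - (-3)² = 111.
Step 2 — discriminant:
  Δ = trace² - 4·det = 529 - 444 = 85.
Step 3 — eigenvalues:
  λ = (trace ± √Δ)/2 = (23 ± 9.2195)/2,
  λ_1 = 16.1098,  λ_2 = 6.8902.

Step 4 — unit eigenvector for λ_1: solve (Sigma - λ_1 I)v = 0. First row:
  (15 - 16.1098)·v_x + (-3)·v_y = 0, i.e. (-1.1098)·v_x + (-3)·v_y = 0,
  so v ∝ (b, λ_1 - a) = (-3, 1.1098); multiply by -1 so the first entry is positive: u = (3, -1.1098).
  ||u|| = √((3)² + (-1.1098)²) = √(10.2316) ≈ 3.1987,
  v_1 = u/||u|| ≈ (0.9379, -0.3469) (||v_1|| = 1).

λ_1 = 16.1098,  λ_2 = 6.8902;  v_1 ≈ (0.9379, -0.3469)


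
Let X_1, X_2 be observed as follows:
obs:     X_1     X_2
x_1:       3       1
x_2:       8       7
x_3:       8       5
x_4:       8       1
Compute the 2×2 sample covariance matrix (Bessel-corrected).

Step 1 — column means:
  mean(X_1) = (3 + 8 + 8 + 8) / 4 = 27/4 = 6.75
  mean(X_2) = (1 + 7 + 5 + 1) / 4 = 14/4 = 3.5

Step 2 — sample covariance S[i,j] = (1/(n-1)) · Σ_k (x_{k,i} - mean_i) · (x_{k,j} - mean_j), with n-1 = 3.
  S[X_1,X_1] = ((-3.75)·(-3.75) + (1.25)·(1.25) + (1.25)·(1.25) + (1.25)·(1.25)) / 3 = 18.75/3 = 6.25
  S[X_1,X_2] = ((-3.75)·(-2.5) + (1.25)·(3.5) + (1.25)·(1.5) + (1.25)·(-2.5)) / 3 = 12.5/3 = 4.1667
  S[X_2,X_2] = ((-2.5)·(-2.5) + (3.5)·(3.5) + (1.5)·(1.5) + (-2.5)·(-2.5)) / 3 = 27/3 = 9

S is symmetric (S[j,i] = S[i,j]). Assembling:

S = [[6.25, 4.1667],
 [4.1667, 9]]


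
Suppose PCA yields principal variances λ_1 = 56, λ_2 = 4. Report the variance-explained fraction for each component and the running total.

Step 1 — total variance = trace(Sigma) = Σ λ_i = 56 + 4 = 60.

Step 2 — fraction explained by component i = λ_i / Σ λ:
  PC1: 56/60 = 0.9333
  PC2: 4/60 = 0.0667

Step 3 — cumulative fraction after k components = (λ_1 + ... + λ_k) / Σ λ:
  k = 1: 56/60 = 0.9333
  k = 2: (56 + 4)/60 = 60/60 = 1

Summary (fraction, with percent):

explained: PC1 0.9333 (93.33%), PC2 0.0667 (6.67%);  cumulative: 0.9333, 1


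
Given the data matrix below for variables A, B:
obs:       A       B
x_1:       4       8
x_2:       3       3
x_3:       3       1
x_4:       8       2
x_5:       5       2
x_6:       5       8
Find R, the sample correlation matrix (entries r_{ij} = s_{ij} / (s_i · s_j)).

Step 1 — column means:
  mean(A) = (4 + 3 + 3 + 8 + 5 + 5) / 6 = 28/6 = 4.6667
  mean(B) = (8 + 3 + 1 + 2 + 2 + 8) / 6 = 24/6 = 4

Step 2 — sample variances and covariances s[i,j] = (1/(n-1)) · Σ_k (x_{k,i} - mean_i) · (x_{k,j} - mean_j), with n-1 = 5:
  s[A,A] = ((-0.6667)·(-0.6667) + (-1.6667)·(-1.6667) + (-1.6667)·(-1.6667) + (3.3333)·(3.3333) + (0.3333)·(0.3333) + (0.3333)·(0.3333)) / 5 = 17.3333/5 = 3.4667
  s[A,B] = ((-0.6667)·(4) + (-1.6667)·(-1) + (-1.6667)·(-3) + (3.3333)·(-2) + (0.3333)·(-2) + (0.3333)·(4)) / 5 = -2/5 = -0.4
  s[B,B] = ((4)·(4) + (-1)·(-1) + (-3)·(-3) + (-2)·(-2) + (-2)·(-2) + (4)·(4)) / 5 = 50/5 = 10
  Sample standard deviations s_i = √(s[i,i]):
  s(A) = √(3.4667) = 1.8619
  s(B) = √(10) = 3.1623

Step 3 — r_{ij} = s_{ij} / (s_i · s_j):
  r[A,A] = 1 (diagonal).
  r[A,B] = -0.4 / (1.8619 · 3.1623) = -0.4 / 5.8878 = -0.0679
  r[B,B] = 1 (diagonal).

R is symmetric with unit diagonal. Assembling:

R = [[1, -0.0679],
 [-0.0679, 1]]


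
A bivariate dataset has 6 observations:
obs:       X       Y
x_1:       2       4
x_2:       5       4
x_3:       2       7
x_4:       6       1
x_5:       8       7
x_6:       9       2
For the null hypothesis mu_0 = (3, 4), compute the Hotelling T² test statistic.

Step 1 — sample mean vector:
  mean(X) = (2 + 5 + 2 + 6 + 8 + 9) / 6 = 32/6 = 5.3333
  mean(Y) = (4 + 4 + 7 + 1 + 7 + 2) / 6 = 25/6 = 4.1667
  x̄ = (5.3333, 4.1667),  deviation x̄ - mu_0 = (5.3333, 4.1667) - (3, 4) = (2.3333, 0.1667).

Step 2 — sample covariance matrix, S[i,j] = (1/(n-1)) · Σ_k (x_{k,i} - mean_i) · (x_{k,j} - mean_j), divisor n-1 = 5:
  S[X,X] = ((-3.3333)·(-3.3333) + (-0.3333)·(-0.3333) + (-3.3333)·(-3.3333) + (0.6667)·(0.6667) + (2.6667)·(2.6667) + (3.6667)·(3.6667)) / 5 = 43.3333/5 = 8.6667
  S[X,Y] = ((-3.3333)·(-0.1667) + (-0.3333)·(-0.1667) + (-3.3333)·(2.8333) + (0.6667)·(-3.1667) + (2.6667)·(2.8333) + (3.6667)·(-2.1667)) / 5 = -11.3333/5 = -2.2667
  S[Y,Y] = ((-0.1667)·(-0.1667) + (-0.1667)·(-0.1667) + (2.8333)·(2.8333) + (-3.1667)·(-3.1667) + (2.8333)·(2.8333) + (-2.1667)·(-2.1667)) / 5 = 30.8333/5 = 6.1667
  S = [[8.6667, -2.2667],
 [-2.2667, 6.1667]].

Step 3 — invert S. det(S) = 8.6667·6.1667 - (-2.2667)² = 48.3067.
  S^{-1} = (1/det) · [[d, -b], [-b, a]] = [[0.1277, 0.0469],
 [0.0469, 0.1794]].

Step 4 — quadratic form (x̄ - mu_0)^T · S^{-1} · (x̄ - mu_0):
  S^{-1} · (x̄ - mu_0) = (0.3057, 0.1394),
  (x̄ - mu_0)^T · [...] = (2.3333)·(0.3057) + (0.1667)·(0.1394) = 0.7365.

Step 5 — scale by n: T² = 6 · 0.7365 = 4.419.

T² ≈ 4.419


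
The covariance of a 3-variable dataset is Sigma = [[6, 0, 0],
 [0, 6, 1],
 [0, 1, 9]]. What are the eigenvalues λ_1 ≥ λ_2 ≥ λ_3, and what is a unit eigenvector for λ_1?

Step 1 — characteristic polynomial p(λ) = det(λI - Sigma) = λ³ - tr·λ² + c_1·λ - det, where tr = trace, c_1 = sum of the principal 2×2 minors, det = det(Sigma):
  tr = 6 + 6 + 9 = 21,
  c_1 = (6·6 - (0)²) + (6·9 - (0)²) + (6·9 - (1)²) = 36 + 54 + 53 = 143,
  det = 6·(6·9 - (1)²) - (0)·((0)·9 - (1)·(0)) + (0)·((0)·(1) - 6·(0)) = 6·(53) - (0)·(0) + (0)·(0) = 318.
  So p(λ) = λ³ - 21λ² + 143λ - 318.
Step 2 — look for an integer root (rational root theorem: any rational root is an integer divisor of 318). Testing λ = 6:
  p(6) = 216 - 756 + 858 - 318 = 0  ✓
  Dividing out (λ - 6): p(λ) = (λ - 6)(λ² - 15λ + 53).
Step 3 — remaining eigenvalues from the quadratic λ² - 15λ + 53 = 0:
  Δ = 15² - 4·53 = 225 - 212 = 13,  λ = (15 ± √13)/2 = (15 ± 3.6056)/2 ≈ 9.3028 or 5.6972.
  Sorted: λ_1 = 9.3028,  λ_2 = 6,  λ_3 = 5.6972  (check: sum = 21 = tr ✓).

Step 4 — unit eigenvector for λ_1 ≈ 9.3028: v spans the null space of (Sigma - λ_1 I), whose rows are
  r_1 = (-3.3028, 0, 0),  r_2 = (0, -3.3028, 1),  r_3 = (0, 1, -0.3028).
  v is orthogonal to every row, so take v ∝ r_1 × r_2 = ((0)·(1) - (0)·(-3.3028), (0)·(0) - (-3.3028)·(1), (-3.3028)·(-3.3028) - (0)·(0)) ≈ (0, 3.3028, 10.9083).
  Let u = (0, 3.3028, 10.9083).
  ||u|| = √((0)² + (3.3028)² + (10.9083)²) = √(129.8999) ≈ 11.3974,  v_1 = u/||u|| ≈ (0, 0.2898, 0.9571) (||v_1|| = 1).

λ_1 = 9.3028,  λ_2 = 6,  λ_3 = 5.6972;  v_1 ≈ (0, 0.2898, 0.9571)


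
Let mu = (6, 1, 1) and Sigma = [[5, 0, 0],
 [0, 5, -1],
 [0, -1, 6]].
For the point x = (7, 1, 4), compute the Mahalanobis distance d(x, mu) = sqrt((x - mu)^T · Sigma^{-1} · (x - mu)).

Step 1 — centre the observation: (x - mu) = (1, 0, 3).

Step 2 — invert Sigma (cofactor / det for 3×3, or solve directly):
  Sigma^{-1} = [[0.2, 0, 0],
 [0, 0.2069, 0.0345],
 [0, 0.0345, 0.1724]].

Step 3 — form the quadratic (x - mu)^T · Sigma^{-1} · (x - mu):
  Sigma^{-1} · (x - mu) = (0.2, 0.1034, 0.5172).
  (x - mu)^T · [Sigma^{-1} · (x - mu)] = (1)·(0.2) + (0)·(0.1034) + (3)·(0.5172) = 1.7517.

Step 4 — take square root: d = √(1.7517) ≈ 1.3235.

d(x, mu) = √(1.7517) ≈ 1.3235


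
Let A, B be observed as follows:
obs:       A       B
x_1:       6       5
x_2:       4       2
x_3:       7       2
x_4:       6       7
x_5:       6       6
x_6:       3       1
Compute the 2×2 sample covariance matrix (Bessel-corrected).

Step 1 — column means:
  mean(A) = (6 + 4 + 7 + 6 + 6 + 3) / 6 = 32/6 = 5.3333
  mean(B) = (5 + 2 + 2 + 7 + 6 + 1) / 6 = 23/6 = 3.8333

Step 2 — sample covariance S[i,j] = (1/(n-1)) · Σ_k (x_{k,i} - mean_i) · (x_{k,j} - mean_j), with n-1 = 5.
  S[A,A] = ((0.6667)·(0.6667) + (-1.3333)·(-1.3333) + (1.6667)·(1.6667) + (0.6667)·(0.6667) + (0.6667)·(0.6667) + (-2.3333)·(-2.3333)) / 5 = 11.3333/5 = 2.2667
  S[A,B] = ((0.6667)·(1.1667) + (-1.3333)·(-1.8333) + (1.6667)·(-1.8333) + (0.6667)·(3.1667) + (0.6667)·(2.1667) + (-2.3333)·(-2.8333)) / 5 = 10.3333/5 = 2.0667
  S[B,B] = ((1.1667)·(1.1667) + (-1.8333)·(-1.8333) + (-1.8333)·(-1.8333) + (3.1667)·(3.1667) + (2.1667)·(2.1667) + (-2.8333)·(-2.8333)) / 5 = 30.8333/5 = 6.1667

S is symmetric (S[j,i] = S[i,j]). Assembling:

S = [[2.2667, 2.0667],
 [2.0667, 6.1667]]


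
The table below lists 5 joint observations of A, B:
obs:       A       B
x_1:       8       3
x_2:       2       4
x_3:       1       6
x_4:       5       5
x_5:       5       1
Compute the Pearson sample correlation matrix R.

Step 1 — column means:
  mean(A) = (8 + 2 + 1 + 5 + 5) / 5 = 21/5 = 4.2
  mean(B) = (3 + 4 + 6 + 5 + 1) / 5 = 19/5 = 3.8

Step 2 — sample variances and covariances s[i,j] = (1/(n-1)) · Σ_k (x_{k,i} - mean_i) · (x_{k,j} - mean_j), with n-1 = 4:
  s[A,A] = ((3.8)·(3.8) + (-2.2)·(-2.2) + (-3.2)·(-3.2) + (0.8)·(0.8) + (0.8)·(0.8)) / 4 = 30.8/4 = 7.7
  s[A,B] = ((3.8)·(-0.8) + (-2.2)·(0.2) + (-3.2)·(2.2) + (0.8)·(1.2) + (0.8)·(-2.8)) / 4 = -11.8/4 = -2.95
  s[B,B] = ((-0.8)·(-0.8) + (0.2)·(0.2) + (2.2)·(2.2) + (1.2)·(1.2) + (-2.8)·(-2.8)) / 4 = 14.8/4 = 3.7
  Sample standard deviations s_i = √(s[i,i]):
  s(A) = √(7.7) = 2.7749
  s(B) = √(3.7) = 1.9235

Step 3 — r_{ij} = s_{ij} / (s_i · s_j):
  r[A,A] = 1 (diagonal).
  r[A,B] = -2.95 / (2.7749 · 1.9235) = -2.95 / 5.3376 = -0.5527
  r[B,B] = 1 (diagonal).

R is symmetric with unit diagonal. Assembling:

R = [[1, -0.5527],
 [-0.5527, 1]]


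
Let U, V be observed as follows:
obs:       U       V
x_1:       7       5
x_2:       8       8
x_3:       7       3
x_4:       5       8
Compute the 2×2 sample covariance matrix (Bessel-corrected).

Step 1 — column means:
  mean(U) = (7 + 8 + 7 + 5) / 4 = 27/4 = 6.75
  mean(V) = (5 + 8 + 3 + 8) / 4 = 24/4 = 6

Step 2 — sample covariance S[i,j] = (1/(n-1)) · Σ_k (x_{k,i} - mean_i) · (x_{k,j} - mean_j), with n-1 = 3.
  S[U,U] = ((0.25)·(0.25) + (1.25)·(1.25) + (0.25)·(0.25) + (-1.75)·(-1.75)) / 3 = 4.75/3 = 1.5833
  S[U,V] = ((0.25)·(-1) + (1.25)·(2) + (0.25)·(-3) + (-1.75)·(2)) / 3 = -2/3 = -0.6667
  S[V,V] = ((-1)·(-1) + (2)·(2) + (-3)·(-3) + (2)·(2)) / 3 = 18/3 = 6

S is symmetric (S[j,i] = S[i,j]). Assembling:

S = [[1.5833, -0.6667],
 [-0.6667, 6]]


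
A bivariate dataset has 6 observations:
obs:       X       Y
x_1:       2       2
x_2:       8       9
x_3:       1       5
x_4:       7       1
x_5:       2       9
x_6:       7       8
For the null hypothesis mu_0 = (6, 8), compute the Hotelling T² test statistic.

Step 1 — sample mean vector:
  mean(X) = (2 + 8 + 1 + 7 + 2 + 7) / 6 = 27/6 = 4.5
  mean(Y) = (2 + 9 + 5 + 1 + 9 + 8) / 6 = 34/6 = 5.6667
  x̄ = (4.5, 5.6667),  deviation x̄ - mu_0 = (4.5, 5.6667) - (6, 8) = (-1.5, -2.3333).

Step 2 — sample covariance matrix, S[i,j] = (1/(n-1)) · Σ_k (x_{k,i} - mean_i) · (x_{k,j} - mean_j), divisor n-1 = 5:
  S[X,X] = ((-2.5)·(-2.5) + (3.5)·(3.5) + (-3.5)·(-3.5) + (2.5)·(2.5) + (-2.5)·(-2.5) + (2.5)·(2.5)) / 5 = 49.5/5 = 9.9
  S[X,Y] = ((-2.5)·(-3.6667) + (3.5)·(3.3333) + (-3.5)·(-0.6667) + (2.5)·(-4.6667) + (-2.5)·(3.3333) + (2.5)·(2.3333)) / 5 = 9/5 = 1.8
  S[Y,Y] = ((-3.6667)·(-3.6667) + (3.3333)·(3.3333) + (-0.6667)·(-0.6667) + (-4.6667)·(-4.6667) + (3.3333)·(3.3333) + (2.3333)·(2.3333)) / 5 = 63.3333/5 = 12.6667
  S = [[9.9, 1.8],
 [1.8, 12.6667]].

Step 3 — invert S. det(S) = 9.9·12.6667 - (1.8)² = 122.16.
  S^{-1} = (1/det) · [[d, -b], [-b, a]] = [[0.1037, -0.0147],
 [-0.0147, 0.081]].

Step 4 — quadratic form (x̄ - mu_0)^T · S^{-1} · (x̄ - mu_0):
  S^{-1} · (x̄ - mu_0) = (-0.1212, -0.167),
  (x̄ - mu_0)^T · [...] = (-1.5)·(-0.1212) + (-2.3333)·(-0.167) = 0.5714.

Step 5 — scale by n: T² = 6 · 0.5714 = 3.4283.

T² ≈ 3.4283


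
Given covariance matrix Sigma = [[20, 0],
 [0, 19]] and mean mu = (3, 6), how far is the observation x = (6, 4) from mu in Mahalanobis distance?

Step 1 — centre the observation: (x - mu) = (3, -2).

Step 2 — invert Sigma. det(Sigma) = 20·19 - (0)² = 380.
  Sigma^{-1} = (1/det) · [[d, -b], [-b, a]] = [[0.05, 0],
 [0, 0.0526]].

Step 3 — form the quadratic (x - mu)^T · Sigma^{-1} · (x - mu):
  Sigma^{-1} · (x - mu) = (0.15, -0.1053).
  (x - mu)^T · [Sigma^{-1} · (x - mu)] = (3)·(0.15) + (-2)·(-0.1053) = 0.6605.

Step 4 — take square root: d = √(0.6605) ≈ 0.8127.

d(x, mu) = √(0.6605) ≈ 0.8127


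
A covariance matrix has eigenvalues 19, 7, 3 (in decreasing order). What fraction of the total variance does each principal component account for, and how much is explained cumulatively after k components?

Step 1 — total variance = trace(Sigma) = Σ λ_i = 19 + 7 + 3 = 29.

Step 2 — fraction explained by component i = λ_i / Σ λ:
  PC1: 19/29 = 0.6552
  PC2: 7/29 = 0.2414
  PC3: 3/29 = 0.1034

Step 3 — cumulative fraction after k components = (λ_1 + ... + λ_k) / Σ λ:
  k = 1: 19/29 = 0.6552
  k = 2: (19 + 7)/29 = 26/29 = 0.8966
  k = 3: (19 + 7 + 3)/29 = 29/29 = 1

Summary (fraction, with percent):

explained: PC1 0.6552 (65.52%), PC2 0.2414 (24.14%), PC3 0.1034 (10.34%);  cumulative: 0.6552, 0.8966, 1


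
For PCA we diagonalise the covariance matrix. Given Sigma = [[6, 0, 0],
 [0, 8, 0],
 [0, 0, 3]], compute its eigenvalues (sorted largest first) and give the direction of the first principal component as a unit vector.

Step 1 — characteristic polynomial p(λ) = det(λI - Sigma) = λ³ - tr·λ² + c_1·λ - det, where tr = trace, c_1 = sum of the principal 2×2 minors, det = det(Sigma):
  tr = 6 + 8 + 3 = 17,
  c_1 = (6·8 - (0)²) + (6·3 - (0)²) + (8·3 - (0)²) = 48 + 18 + 24 = 90,
  det = 6·(8·3 - (0)²) - (0)·((0)·3 - (0)·(0)) + (0)·((0)·(0) - 8·(0)) = 6·(24) - (0)·(0) + (0)·(0) = 144.
  So p(λ) = λ³ - 17λ² + 90λ - 144.
Step 2 — look for an integer root (rational root theorem: any rational root is an integer divisor of 144). Testing λ = 3:
  p(3) = 27 - 153 + 270 - 144 = 0  ✓
  Dividing out (λ - 3): p(λ) = (λ - 3)(λ² - 14λ + 48).
Step 3 — remaining eigenvalues from the quadratic λ² - 14λ + 48 = 0:
  Δ = 14² - 4·48 = 196 - 192 = 4,  λ = (14 ± √4)/2 = (14 ± 2)/2 = 8 or 6.
  Sorted: λ_1 = 8,  λ_2 = 6,  λ_3 = 3  (check: sum = 17 = tr ✓).

Step 4 — unit eigenvector for λ_1 = 8: v spans the null space of (Sigma - λ_1 I), whose rows are
  r_1 = (-2, 0, 0),  r_2 = (0, 0, 0),  r_3 = (0, 0, -5).
  v is orthogonal to every row, so take v ∝ r_1 × r_3 = ((0)·(-5) - (0)·(0), (0)·(0) - (-2)·(-5), (-2)·(0) - (0)·(0)) = (0, -10, 0).
  Rescale (divide by 10; multiply by -1 so the first nonzero entry is positive): u = (0, 1, 0).
  ||u|| = √((0)² + (1)² + (0)²) = √(1) = 1,  v_1 = u/||u|| ≈ (0, 1, 0) (||v_1|| = 1).

λ_1 = 8,  λ_2 = 6,  λ_3 = 3;  v_1 ≈ (0, 1, 0)


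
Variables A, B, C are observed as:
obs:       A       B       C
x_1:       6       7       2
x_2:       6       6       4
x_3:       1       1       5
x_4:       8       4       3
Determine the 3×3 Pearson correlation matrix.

Step 1 — column means:
  mean(A) = (6 + 6 + 1 + 8) / 4 = 21/4 = 5.25
  mean(B) = (7 + 6 + 1 + 4) / 4 = 18/4 = 4.5
  mean(C) = (2 + 4 + 5 + 3) / 4 = 14/4 = 3.5

Step 2 — sample variances and covariances s[i,j] = (1/(n-1)) · Σ_k (x_{k,i} - mean_i) · (x_{k,j} - mean_j), with n-1 = 3:
  s[A,A] = ((0.75)·(0.75) + (0.75)·(0.75) + (-4.25)·(-4.25) + (2.75)·(2.75)) / 3 = 26.75/3 = 8.9167
  s[A,B] = ((0.75)·(2.5) + (0.75)·(1.5) + (-4.25)·(-3.5) + (2.75)·(-0.5)) / 3 = 16.5/3 = 5.5
  s[A,C] = ((0.75)·(-1.5) + (0.75)·(0.5) + (-4.25)·(1.5) + (2.75)·(-0.5)) / 3 = -8.5/3 = -2.8333
  s[B,B] = ((2.5)·(2.5) + (1.5)·(1.5) + (-3.5)·(-3.5) + (-0.5)·(-0.5)) / 3 = 21/3 = 7
  s[B,C] = ((2.5)·(-1.5) + (1.5)·(0.5) + (-3.5)·(1.5) + (-0.5)·(-0.5)) / 3 = -8/3 = -2.6667
  s[C,C] = ((-1.5)·(-1.5) + (0.5)·(0.5) + (1.5)·(1.5) + (-0.5)·(-0.5)) / 3 = 5/3 = 1.6667
  Sample standard deviations s_i = √(s[i,i]):
  s(A) = √(8.9167) = 2.9861
  s(B) = √(7) = 2.6458
  s(C) = √(1.6667) = 1.291

Step 3 — r_{ij} = s_{ij} / (s_i · s_j):
  r[A,A] = 1 (diagonal).
  r[A,B] = 5.5 / (2.9861 · 2.6458) = 5.5 / 7.9004 = 0.6962
  r[A,C] = -2.8333 / (2.9861 · 1.291) = -2.8333 / 3.855 = -0.735
  r[B,B] = 1 (diagonal).
  r[B,C] = -2.6667 / (2.6458 · 1.291) = -2.6667 / 3.4157 = -0.7807
  r[C,C] = 1 (diagonal).

R is symmetric with unit diagonal. Assembling:

R = [[1, 0.6962, -0.735],
 [0.6962, 1, -0.7807],
 [-0.735, -0.7807, 1]]


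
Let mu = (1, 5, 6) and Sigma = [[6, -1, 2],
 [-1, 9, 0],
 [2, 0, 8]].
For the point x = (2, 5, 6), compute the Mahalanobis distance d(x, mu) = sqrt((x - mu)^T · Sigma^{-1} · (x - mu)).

Step 1 — centre the observation: (x - mu) = (1, 0, 0).

Step 2 — invert Sigma (cofactor / det for 3×3, or solve directly):
  Sigma^{-1} = [[0.1856, 0.0206, -0.0464],
 [0.0206, 0.1134, -0.0052],
 [-0.0464, -0.0052, 0.1366]].

Step 3 — form the quadratic (x - mu)^T · Sigma^{-1} · (x - mu):
  Sigma^{-1} · (x - mu) = (0.1856, 0.0206, -0.0464).
  (x - mu)^T · [Sigma^{-1} · (x - mu)] = (1)·(0.1856) + (0)·(0.0206) + (0)·(-0.0464) = 0.1856.

Step 4 — take square root: d = √(0.1856) ≈ 0.4308.

d(x, mu) = √(0.1856) ≈ 0.4308


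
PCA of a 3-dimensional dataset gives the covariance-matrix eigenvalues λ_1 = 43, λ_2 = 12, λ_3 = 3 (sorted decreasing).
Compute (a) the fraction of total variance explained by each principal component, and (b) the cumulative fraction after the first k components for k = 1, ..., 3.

Step 1 — total variance = trace(Sigma) = Σ λ_i = 43 + 12 + 3 = 58.

Step 2 — fraction explained by component i = λ_i / Σ λ:
  PC1: 43/58 = 0.7414
  PC2: 12/58 = 0.2069
  PC3: 3/58 = 0.0517

Step 3 — cumulative fraction after k components = (λ_1 + ... + λ_k) / Σ λ:
  k = 1: 43/58 = 0.7414
  k = 2: (43 + 12)/58 = 55/58 = 0.9483
  k = 3: (43 + 12 + 3)/58 = 58/58 = 1

Summary (fraction, with percent):

explained: PC1 0.7414 (74.14%), PC2 0.2069 (20.69%), PC3 0.0517 (5.17%);  cumulative: 0.7414, 0.9483, 1


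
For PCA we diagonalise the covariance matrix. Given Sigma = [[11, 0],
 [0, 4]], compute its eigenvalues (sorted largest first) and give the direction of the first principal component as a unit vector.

Step 1 — characteristic polynomial of 2×2 Sigma:
  det(Sigma - λI) = λ² - trace · λ + det = 0.
  trace = 11 + 4 = 15, det = 11·4 - (0)² = 44.
Step 2 — discriminant:
  Δ = trace² - 4·det = 225 - 176 = 49.
Step 3 — eigenvalues:
  λ = (trace ± √Δ)/2 = (15 ± 7)/2,
  λ_1 = 11,  λ_2 = 4.

Step 4 — unit eigenvector for λ_1: Sigma is diagonal, so its eigenvectors are the coordinate axes. λ_1 = 11 is the diagonal entry on the first coordinate axis, hence
  v_1 = (1, 0) (||v_1|| = 1).

λ_1 = 11,  λ_2 = 4;  v_1 ≈ (1, 0)


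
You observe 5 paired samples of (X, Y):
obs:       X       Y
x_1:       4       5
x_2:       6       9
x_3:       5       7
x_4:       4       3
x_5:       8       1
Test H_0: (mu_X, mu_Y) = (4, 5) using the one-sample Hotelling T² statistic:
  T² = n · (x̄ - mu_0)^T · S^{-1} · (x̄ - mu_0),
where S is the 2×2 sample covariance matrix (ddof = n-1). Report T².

Step 1 — sample mean vector:
  mean(X) = (4 + 6 + 5 + 4 + 8) / 5 = 27/5 = 5.4
  mean(Y) = (5 + 9 + 7 + 3 + 1) / 5 = 25/5 = 5
  x̄ = (5.4, 5),  deviation x̄ - mu_0 = (5.4, 5) - (4, 5) = (1.4, 0).

Step 2 — sample covariance matrix, S[i,j] = (1/(n-1)) · Σ_k (x_{k,i} - mean_i) · (x_{k,j} - mean_j), divisor n-1 = 4:
  S[X,X] = ((-1.4)·(-1.4) + (0.6)·(0.6) + (-0.4)·(-0.4) + (-1.4)·(-1.4) + (2.6)·(2.6)) / 4 = 11.2/4 = 2.8
  S[X,Y] = ((-1.4)·(0) + (0.6)·(4) + (-0.4)·(2) + (-1.4)·(-2) + (2.6)·(-4)) / 4 = -6/4 = -1.5
  S[Y,Y] = ((0)·(0) + (4)·(4) + (2)·(2) + (-2)·(-2) + (-4)·(-4)) / 4 = 40/4 = 10
  S = [[2.8, -1.5],
 [-1.5, 10]].

Step 3 — invert S. det(S) = 2.8·10 - (-1.5)² = 25.75.
  S^{-1} = (1/det) · [[d, -b], [-b, a]] = [[0.3883, 0.0583],
 [0.0583, 0.1087]].

Step 4 — quadratic form (x̄ - mu_0)^T · S^{-1} · (x̄ - mu_0):
  S^{-1} · (x̄ - mu_0) = (0.5437, 0.0816),
  (x̄ - mu_0)^T · [...] = (1.4)·(0.5437) + (0)·(0.0816) = 0.7612.

Step 5 — scale by n: T² = 5 · 0.7612 = 3.8058.

T² ≈ 3.8058


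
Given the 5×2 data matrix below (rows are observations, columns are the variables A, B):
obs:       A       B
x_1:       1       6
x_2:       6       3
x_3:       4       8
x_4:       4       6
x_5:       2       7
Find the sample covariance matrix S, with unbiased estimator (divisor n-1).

Step 1 — column means:
  mean(A) = (1 + 6 + 4 + 4 + 2) / 5 = 17/5 = 3.4
  mean(B) = (6 + 3 + 8 + 6 + 7) / 5 = 30/5 = 6

Step 2 — sample covariance S[i,j] = (1/(n-1)) · Σ_k (x_{k,i} - mean_i) · (x_{k,j} - mean_j), with n-1 = 4.
  S[A,A] = ((-2.4)·(-2.4) + (2.6)·(2.6) + (0.6)·(0.6) + (0.6)·(0.6) + (-1.4)·(-1.4)) / 4 = 15.2/4 = 3.8
  S[A,B] = ((-2.4)·(0) + (2.6)·(-3) + (0.6)·(2) + (0.6)·(0) + (-1.4)·(1)) / 4 = -8/4 = -2
  S[B,B] = ((0)·(0) + (-3)·(-3) + (2)·(2) + (0)·(0) + (1)·(1)) / 4 = 14/4 = 3.5

S is symmetric (S[j,i] = S[i,j]). Assembling:

S = [[3.8, -2],
 [-2, 3.5]]


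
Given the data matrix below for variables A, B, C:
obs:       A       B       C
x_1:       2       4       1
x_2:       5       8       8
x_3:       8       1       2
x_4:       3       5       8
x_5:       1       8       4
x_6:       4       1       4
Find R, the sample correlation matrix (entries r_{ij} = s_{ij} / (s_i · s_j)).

Step 1 — column means:
  mean(A) = (2 + 5 + 8 + 3 + 1 + 4) / 6 = 23/6 = 3.8333
  mean(B) = (4 + 8 + 1 + 5 + 8 + 1) / 6 = 27/6 = 4.5
  mean(C) = (1 + 8 + 2 + 8 + 4 + 4) / 6 = 27/6 = 4.5

Step 2 — sample variances and covariances s[i,j] = (1/(n-1)) · Σ_k (x_{k,i} - mean_i) · (x_{k,j} - mean_j), with n-1 = 5:
  s[A,A] = ((-1.8333)·(-1.8333) + (1.1667)·(1.1667) + (4.1667)·(4.1667) + (-0.8333)·(-0.8333) + (-2.8333)·(-2.8333) + (0.1667)·(0.1667)) / 5 = 30.8333/5 = 6.1667
  s[A,B] = ((-1.8333)·(-0.5) + (1.1667)·(3.5) + (4.1667)·(-3.5) + (-0.8333)·(0.5) + (-2.8333)·(3.5) + (0.1667)·(-3.5)) / 5 = -20.5/5 = -4.1
  s[A,C] = ((-1.8333)·(-3.5) + (1.1667)·(3.5) + (4.1667)·(-2.5) + (-0.8333)·(3.5) + (-2.8333)·(-0.5) + (0.1667)·(-0.5)) / 5 = -1.5/5 = -0.3
  s[B,B] = ((-0.5)·(-0.5) + (3.5)·(3.5) + (-3.5)·(-3.5) + (0.5)·(0.5) + (3.5)·(3.5) + (-3.5)·(-3.5)) / 5 = 49.5/5 = 9.9
  s[B,C] = ((-0.5)·(-3.5) + (3.5)·(3.5) + (-3.5)·(-2.5) + (0.5)·(3.5) + (3.5)·(-0.5) + (-3.5)·(-0.5)) / 5 = 24.5/5 = 4.9
  s[C,C] = ((-3.5)·(-3.5) + (3.5)·(3.5) + (-2.5)·(-2.5) + (3.5)·(3.5) + (-0.5)·(-0.5) + (-0.5)·(-0.5)) / 5 = 43.5/5 = 8.7
  Sample standard deviations s_i = √(s[i,i]):
  s(A) = √(6.1667) = 2.4833
  s(B) = √(9.9) = 3.1464
  s(C) = √(8.7) = 2.9496

Step 3 — r_{ij} = s_{ij} / (s_i · s_j):
  r[A,A] = 1 (diagonal).
  r[A,B] = -4.1 / (2.4833 · 3.1464) = -4.1 / 7.8134 = -0.5247
  r[A,C] = -0.3 / (2.4833 · 2.9496) = -0.3 / 7.3246 = -0.041
  r[B,B] = 1 (diagonal).
  r[B,C] = 4.9 / (3.1464 · 2.9496) = 4.9 / 9.2806 = 0.528
  r[C,C] = 1 (diagonal).

R is symmetric with unit diagonal. Assembling:

R = [[1, -0.5247, -0.041],
 [-0.5247, 1, 0.528],
 [-0.041, 0.528, 1]]


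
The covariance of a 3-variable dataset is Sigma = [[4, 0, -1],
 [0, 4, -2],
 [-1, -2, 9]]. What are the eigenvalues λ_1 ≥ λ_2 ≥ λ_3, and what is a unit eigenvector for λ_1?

Step 1 — characteristic polynomial p(λ) = det(λI - Sigma) = λ³ - tr·λ² + c_1·λ - det, where tr = trace, c_1 = sum of the principal 2×2 minors, det = det(Sigma):
  tr = 4 + 4 + 9 = 17,
  c_1 = (4·4 - (0)²) + (4·9 - (-1)²) + (4·9 - (-2)²) = 16 + 35 + 32 = 83,
  det = 4·(4·9 - (-2)²) - (0)·((0)·9 - (-2)·(-1)) + (-1)·((0)·(-2) - 4·(-1)) = 4·(32) - (0)·(-2) + (-1)·(4) = 124.
  So p(λ) = λ³ - 17λ² + 83λ - 124.
Step 2 — look for an integer root (rational root theorem: any rational root is an integer divisor of 124). Testing λ = 4:
  p(4) = 64 - 272 + 332 - 124 = 0  ✓
  Dividing out (λ - 4): p(λ) = (λ - 4)(λ² - 13λ + 31).
Step 3 — remaining eigenvalues from the quadratic λ² - 13λ + 31 = 0:
  Δ = 13² - 4·31 = 169 - 124 = 45,  λ = (13 ± √45)/2 = (13 ± 6.7082)/2 ≈ 9.8541 or 3.1459.
  Sorted: λ_1 = 9.8541,  λ_2 = 4,  λ_3 = 3.1459  (check: sum = 17 = tr ✓).

Step 4 — unit eigenvector for λ_1 ≈ 9.8541: v spans the null space of (Sigma - λ_1 I), whose rows are
  r_1 = (-5.8541, 0, -1),  r_2 = (0, -5.8541, -2),  r_3 = (-1, -2, -0.8541).
  v is orthogonal to every row, so take v ∝ r_1 × r_2 = ((0)·(-2) - (-1)·(-5.8541), (-1)·(0) - (-5.8541)·(-2), (-5.8541)·(-5.8541) - (0)·(0)) ≈ (-5.8541, -11.7082, 34.2705).
  Rescale (multiply by -1 so the first nonzero entry is positive): u = (5.8541, 11.7082, -34.2705).
  ||u|| = √((5.8541)² + (11.7082)² + (-34.2705)²) = √(1345.8204) ≈ 36.6854,  v_1 = u/||u|| ≈ (0.1596, 0.3192, -0.9342) (||v_1|| = 1).

λ_1 = 9.8541,  λ_2 = 4,  λ_3 = 3.1459;  v_1 ≈ (0.1596, 0.3192, -0.9342)


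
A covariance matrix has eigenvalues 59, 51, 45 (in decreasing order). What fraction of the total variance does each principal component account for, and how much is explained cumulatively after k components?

Step 1 — total variance = trace(Sigma) = Σ λ_i = 59 + 51 + 45 = 155.

Step 2 — fraction explained by component i = λ_i / Σ λ:
  PC1: 59/155 = 0.3806
  PC2: 51/155 = 0.329
  PC3: 45/155 = 0.2903

Step 3 — cumulative fraction after k components = (λ_1 + ... + λ_k) / Σ λ:
  k = 1: 59/155 = 0.3806
  k = 2: (59 + 51)/155 = 110/155 = 0.7097
  k = 3: (59 + 51 + 45)/155 = 155/155 = 1

Summary (fraction, with percent):

explained: PC1 0.3806 (38.06%), PC2 0.329 (32.9%), PC3 0.2903 (29.03%);  cumulative: 0.3806, 0.7097, 1


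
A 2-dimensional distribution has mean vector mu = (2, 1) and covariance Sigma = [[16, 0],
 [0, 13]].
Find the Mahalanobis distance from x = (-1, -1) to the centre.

Step 1 — centre the observation: (x - mu) = (-3, -2).

Step 2 — invert Sigma. det(Sigma) = 16·13 - (0)² = 208.
  Sigma^{-1} = (1/det) · [[d, -b], [-b, a]] = [[0.0625, 0],
 [0, 0.0769]].

Step 3 — form the quadratic (x - mu)^T · Sigma^{-1} · (x - mu):
  Sigma^{-1} · (x - mu) = (-0.1875, -0.1538).
  (x - mu)^T · [Sigma^{-1} · (x - mu)] = (-3)·(-0.1875) + (-2)·(-0.1538) = 0.8702.

Step 4 — take square root: d = √(0.8702) ≈ 0.9328.

d(x, mu) = √(0.8702) ≈ 0.9328


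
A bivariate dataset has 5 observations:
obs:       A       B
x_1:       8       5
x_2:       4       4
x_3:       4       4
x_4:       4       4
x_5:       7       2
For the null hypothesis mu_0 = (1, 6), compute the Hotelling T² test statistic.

Step 1 — sample mean vector:
  mean(A) = (8 + 4 + 4 + 4 + 7) / 5 = 27/5 = 5.4
  mean(B) = (5 + 4 + 4 + 4 + 2) / 5 = 19/5 = 3.8
  x̄ = (5.4, 3.8),  deviation x̄ - mu_0 = (5.4, 3.8) - (1, 6) = (4.4, -2.2).

Step 2 — sample covariance matrix, S[i,j] = (1/(n-1)) · Σ_k (x_{k,i} - mean_i) · (x_{k,j} - mean_j), divisor n-1 = 4:
  S[A,A] = ((2.6)·(2.6) + (-1.4)·(-1.4) + (-1.4)·(-1.4) + (-1.4)·(-1.4) + (1.6)·(1.6)) / 4 = 15.2/4 = 3.8
  S[A,B] = ((2.6)·(1.2) + (-1.4)·(0.2) + (-1.4)·(0.2) + (-1.4)·(0.2) + (1.6)·(-1.8)) / 4 = -0.6/4 = -0.15
  S[B,B] = ((1.2)·(1.2) + (0.2)·(0.2) + (0.2)·(0.2) + (0.2)·(0.2) + (-1.8)·(-1.8)) / 4 = 4.8/4 = 1.2
  S = [[3.8, -0.15],
 [-0.15, 1.2]].

Step 3 — invert S. det(S) = 3.8·1.2 - (-0.15)² = 4.5375.
  S^{-1} = (1/det) · [[d, -b], [-b, a]] = [[0.2645, 0.0331],
 [0.0331, 0.8375]].

Step 4 — quadratic form (x̄ - mu_0)^T · S^{-1} · (x̄ - mu_0):
  S^{-1} · (x̄ - mu_0) = (1.0909, -1.697),
  (x̄ - mu_0)^T · [...] = (4.4)·(1.0909) + (-2.2)·(-1.697) = 8.5333.

Step 5 — scale by n: T² = 5 · 8.5333 = 42.6667.

T² ≈ 42.6667


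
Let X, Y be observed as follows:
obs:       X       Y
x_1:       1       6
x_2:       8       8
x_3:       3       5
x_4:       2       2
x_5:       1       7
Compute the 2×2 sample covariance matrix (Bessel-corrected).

Step 1 — column means:
  mean(X) = (1 + 8 + 3 + 2 + 1) / 5 = 15/5 = 3
  mean(Y) = (6 + 8 + 5 + 2 + 7) / 5 = 28/5 = 5.6

Step 2 — sample covariance S[i,j] = (1/(n-1)) · Σ_k (x_{k,i} - mean_i) · (x_{k,j} - mean_j), with n-1 = 4.
  S[X,X] = ((-2)·(-2) + (5)·(5) + (0)·(0) + (-1)·(-1) + (-2)·(-2)) / 4 = 34/4 = 8.5
  S[X,Y] = ((-2)·(0.4) + (5)·(2.4) + (0)·(-0.6) + (-1)·(-3.6) + (-2)·(1.4)) / 4 = 12/4 = 3
  S[Y,Y] = ((0.4)·(0.4) + (2.4)·(2.4) + (-0.6)·(-0.6) + (-3.6)·(-3.6) + (1.4)·(1.4)) / 4 = 21.2/4 = 5.3

S is symmetric (S[j,i] = S[i,j]). Assembling:

S = [[8.5, 3],
 [3, 5.3]]


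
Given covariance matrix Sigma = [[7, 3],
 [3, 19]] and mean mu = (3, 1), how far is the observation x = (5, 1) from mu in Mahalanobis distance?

Step 1 — centre the observation: (x - mu) = (2, 0).

Step 2 — invert Sigma. det(Sigma) = 7·19 - (3)² = 124.
  Sigma^{-1} = (1/det) · [[d, -b], [-b, a]] = [[0.1532, -0.0242],
 [-0.0242, 0.0565]].

Step 3 — form the quadratic (x - mu)^T · Sigma^{-1} · (x - mu):
  Sigma^{-1} · (x - mu) = (0.3065, -0.0484).
  (x - mu)^T · [Sigma^{-1} · (x - mu)] = (2)·(0.3065) + (0)·(-0.0484) = 0.6129.

Step 4 — take square root: d = √(0.6129) ≈ 0.7829.

d(x, mu) = √(0.6129) ≈ 0.7829


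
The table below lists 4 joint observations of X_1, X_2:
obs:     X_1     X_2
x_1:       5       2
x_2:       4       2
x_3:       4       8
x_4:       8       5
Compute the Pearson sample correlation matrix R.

Step 1 — column means:
  mean(X_1) = (5 + 4 + 4 + 8) / 4 = 21/4 = 5.25
  mean(X_2) = (2 + 2 + 8 + 5) / 4 = 17/4 = 4.25

Step 2 — sample variances and covariances s[i,j] = (1/(n-1)) · Σ_k (x_{k,i} - mean_i) · (x_{k,j} - mean_j), with n-1 = 3:
  s[X_1,X_1] = ((-0.25)·(-0.25) + (-1.25)·(-1.25) + (-1.25)·(-1.25) + (2.75)·(2.75)) / 3 = 10.75/3 = 3.5833
  s[X_1,X_2] = ((-0.25)·(-2.25) + (-1.25)·(-2.25) + (-1.25)·(3.75) + (2.75)·(0.75)) / 3 = 0.75/3 = 0.25
  s[X_2,X_2] = ((-2.25)·(-2.25) + (-2.25)·(-2.25) + (3.75)·(3.75) + (0.75)·(0.75)) / 3 = 24.75/3 = 8.25
  Sample standard deviations s_i = √(s[i,i]):
  s(X_1) = √(3.5833) = 1.893
  s(X_2) = √(8.25) = 2.8723

Step 3 — r_{ij} = s_{ij} / (s_i · s_j):
  r[X_1,X_1] = 1 (diagonal).
  r[X_1,X_2] = 0.25 / (1.893 · 2.8723) = 0.25 / 5.4371 = 0.046
  r[X_2,X_2] = 1 (diagonal).

R is symmetric with unit diagonal. Assembling:

R = [[1, 0.046],
 [0.046, 1]]


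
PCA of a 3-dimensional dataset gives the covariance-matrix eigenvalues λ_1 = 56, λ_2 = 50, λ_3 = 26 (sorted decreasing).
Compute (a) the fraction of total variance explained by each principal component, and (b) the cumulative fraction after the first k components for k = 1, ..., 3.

Step 1 — total variance = trace(Sigma) = Σ λ_i = 56 + 50 + 26 = 132.

Step 2 — fraction explained by component i = λ_i / Σ λ:
  PC1: 56/132 = 0.4242
  PC2: 50/132 = 0.3788
  PC3: 26/132 = 0.197

Step 3 — cumulative fraction after k components = (λ_1 + ... + λ_k) / Σ λ:
  k = 1: 56/132 = 0.4242
  k = 2: (56 + 50)/132 = 106/132 = 0.803
  k = 3: (56 + 50 + 26)/132 = 132/132 = 1

Summary (fraction, with percent):

explained: PC1 0.4242 (42.42%), PC2 0.3788 (37.88%), PC3 0.197 (19.7%);  cumulative: 0.4242, 0.803, 1


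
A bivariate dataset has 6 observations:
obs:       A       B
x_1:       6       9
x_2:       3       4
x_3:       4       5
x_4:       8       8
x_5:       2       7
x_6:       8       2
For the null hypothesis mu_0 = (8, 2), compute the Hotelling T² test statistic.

Step 1 — sample mean vector:
  mean(A) = (6 + 3 + 4 + 8 + 2 + 8) / 6 = 31/6 = 5.1667
  mean(B) = (9 + 4 + 5 + 8 + 7 + 2) / 6 = 35/6 = 5.8333
  x̄ = (5.1667, 5.8333),  deviation x̄ - mu_0 = (5.1667, 5.8333) - (8, 2) = (-2.8333, 3.8333).

Step 2 — sample covariance matrix, S[i,j] = (1/(n-1)) · Σ_k (x_{k,i} - mean_i) · (x_{k,j} - mean_j), divisor n-1 = 5:
  S[A,A] = ((0.8333)·(0.8333) + (-2.1667)·(-2.1667) + (-1.1667)·(-1.1667) + (2.8333)·(2.8333) + (-3.1667)·(-3.1667) + (2.8333)·(2.8333)) / 5 = 32.8333/5 = 6.5667
  S[A,B] = ((0.8333)·(3.1667) + (-2.1667)·(-1.8333) + (-1.1667)·(-0.8333) + (2.8333)·(2.1667) + (-3.1667)·(1.1667) + (2.8333)·(-3.8333)) / 5 = -0.8333/5 = -0.1667
  S[B,B] = ((3.1667)·(3.1667) + (-1.8333)·(-1.8333) + (-0.8333)·(-0.8333) + (2.1667)·(2.1667) + (1.1667)·(1.1667) + (-3.8333)·(-3.8333)) / 5 = 34.8333/5 = 6.9667
  S = [[6.5667, -0.1667],
 [-0.1667, 6.9667]].

Step 3 — invert S. det(S) = 6.5667·6.9667 - (-0.1667)² = 45.72.
  S^{-1} = (1/det) · [[d, -b], [-b, a]] = [[0.1524, 0.0036],
 [0.0036, 0.1436]].

Step 4 — quadratic form (x̄ - mu_0)^T · S^{-1} · (x̄ - mu_0):
  S^{-1} · (x̄ - mu_0) = (-0.4178, 0.5402),
  (x̄ - mu_0)^T · [...] = (-2.8333)·(-0.4178) + (3.8333)·(0.5402) = 3.2546.

Step 5 — scale by n: T² = 6 · 3.2546 = 19.5276.

T² ≈ 19.5276


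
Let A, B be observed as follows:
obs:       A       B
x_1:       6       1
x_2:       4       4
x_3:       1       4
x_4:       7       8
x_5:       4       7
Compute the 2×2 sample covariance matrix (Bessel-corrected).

Step 1 — column means:
  mean(A) = (6 + 4 + 1 + 7 + 4) / 5 = 22/5 = 4.4
  mean(B) = (1 + 4 + 4 + 8 + 7) / 5 = 24/5 = 4.8

Step 2 — sample covariance S[i,j] = (1/(n-1)) · Σ_k (x_{k,i} - mean_i) · (x_{k,j} - mean_j), with n-1 = 4.
  S[A,A] = ((1.6)·(1.6) + (-0.4)·(-0.4) + (-3.4)·(-3.4) + (2.6)·(2.6) + (-0.4)·(-0.4)) / 4 = 21.2/4 = 5.3
  S[A,B] = ((1.6)·(-3.8) + (-0.4)·(-0.8) + (-3.4)·(-0.8) + (2.6)·(3.2) + (-0.4)·(2.2)) / 4 = 4.4/4 = 1.1
  S[B,B] = ((-3.8)·(-3.8) + (-0.8)·(-0.8) + (-0.8)·(-0.8) + (3.2)·(3.2) + (2.2)·(2.2)) / 4 = 30.8/4 = 7.7

S is symmetric (S[j,i] = S[i,j]). Assembling:

S = [[5.3, 1.1],
 [1.1, 7.7]]


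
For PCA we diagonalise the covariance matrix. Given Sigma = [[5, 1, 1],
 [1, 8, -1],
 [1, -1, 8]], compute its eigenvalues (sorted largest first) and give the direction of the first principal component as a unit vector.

Step 1 — characteristic polynomial p(λ) = det(λI - Sigma) = λ³ - tr·λ² + c_1·λ - det, where tr = trace, c_1 = sum of the principal 2×2 minors, det = det(Sigma):
  tr = 5 + 8 + 8 = 21,
  c_1 = (5·8 - (1)²) + (5·8 - (1)²) + (8·8 - (-1)²) = 39 + 39 + 63 = 141,
  det = 5·(8·8 - (-1)²) - (1)·((1)·8 - (-1)·(1)) + (1)·((1)·(-1) - 8·(1)) = 5·(63) - (1)·(9) + (1)·(-9) = 297.
  So p(λ) = λ³ - 21λ² + 141λ - 297.
Step 2 — look for an integer root (rational root theorem: any rational root is an integer divisor of 297). Testing λ = 9:
  p(9) = 729 - 1701 + 1269 - 297 = 0  ✓
  Dividing out (λ - 9): p(λ) = (λ - 9)(λ² - 12λ + 33).
Step 3 — remaining eigenvalues from the quadratic λ² - 12λ + 33 = 0:
  Δ = 12² - 4·33 = 144 - 132 = 12,  λ = (12 ± √12)/2 = (12 ± 3.4641)/2 ≈ 7.7321 or 4.2679.
  Sorted: λ_1 = 9,  λ_2 = 7.7321,  λ_3 = 4.2679  (check: sum = 21 = tr ✓).

Step 4 — unit eigenvector for λ_1 = 9: v spans the null space of (Sigma - λ_1 I), whose rows are
  r_1 = (-4, 1, 1),  r_2 = (1, -1, -1),  r_3 = (1, -1, -1).
  v is orthogonal to every row, so take v ∝ r_1 × r_2 = ((1)·(-1) - (1)·(-1), (1)·(1) - (-4)·(-1), (-4)·(-1) - (1)·(1)) = (0, -3, 3).
  Rescale (divide by 3; multiply by -1 so the first nonzero entry is positive): u = (0, 1, -1).
  ||u|| = √((0)² + (1)² + (-1)²) = √(2) ≈ 1.4142,  v_1 = u/||u|| ≈ (0, 0.7071, -0.7071) (||v_1|| = 1).

λ_1 = 9,  λ_2 = 7.7321,  λ_3 = 4.2679;  v_1 ≈ (0, 0.7071, -0.7071)


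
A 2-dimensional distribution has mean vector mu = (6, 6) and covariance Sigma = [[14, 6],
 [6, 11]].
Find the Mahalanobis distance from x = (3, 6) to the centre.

Step 1 — centre the observation: (x - mu) = (-3, 0).

Step 2 — invert Sigma. det(Sigma) = 14·11 - (6)² = 118.
  Sigma^{-1} = (1/det) · [[d, -b], [-b, a]] = [[0.0932, -0.0508],
 [-0.0508, 0.1186]].

Step 3 — form the quadratic (x - mu)^T · Sigma^{-1} · (x - mu):
  Sigma^{-1} · (x - mu) = (-0.2797, 0.1525).
  (x - mu)^T · [Sigma^{-1} · (x - mu)] = (-3)·(-0.2797) + (0)·(0.1525) = 0.839.

Step 4 — take square root: d = √(0.839) ≈ 0.916.

d(x, mu) = √(0.839) ≈ 0.916


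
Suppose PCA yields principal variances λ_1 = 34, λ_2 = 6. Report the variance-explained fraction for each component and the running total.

Step 1 — total variance = trace(Sigma) = Σ λ_i = 34 + 6 = 40.

Step 2 — fraction explained by component i = λ_i / Σ λ:
  PC1: 34/40 = 0.85
  PC2: 6/40 = 0.15

Step 3 — cumulative fraction after k components = (λ_1 + ... + λ_k) / Σ λ:
  k = 1: 34/40 = 0.85
  k = 2: (34 + 6)/40 = 40/40 = 1

Summary (fraction, with percent):

explained: PC1 0.85 (85%), PC2 0.15 (15%);  cumulative: 0.85, 1


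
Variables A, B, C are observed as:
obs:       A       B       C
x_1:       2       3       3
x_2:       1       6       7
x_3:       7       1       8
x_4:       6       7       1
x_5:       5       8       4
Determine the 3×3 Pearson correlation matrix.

Step 1 — column means:
  mean(A) = (2 + 1 + 7 + 6 + 5) / 5 = 21/5 = 4.2
  mean(B) = (3 + 6 + 1 + 7 + 8) / 5 = 25/5 = 5
  mean(C) = (3 + 7 + 8 + 1 + 4) / 5 = 23/5 = 4.6

Step 2 — sample variances and covariances s[i,j] = (1/(n-1)) · Σ_k (x_{k,i} - mean_i) · (x_{k,j} - mean_j), with n-1 = 4:
  s[A,A] = ((-2.2)·(-2.2) + (-3.2)·(-3.2) + (2.8)·(2.8) + (1.8)·(1.8) + (0.8)·(0.8)) / 4 = 26.8/4 = 6.7
  s[A,B] = ((-2.2)·(-2) + (-3.2)·(1) + (2.8)·(-4) + (1.8)·(2) + (0.8)·(3)) / 4 = -4/4 = -1
  s[A,C] = ((-2.2)·(-1.6) + (-3.2)·(2.4) + (2.8)·(3.4) + (1.8)·(-3.6) + (0.8)·(-0.6)) / 4 = -1.6/4 = -0.4
  s[B,B] = ((-2)·(-2) + (1)·(1) + (-4)·(-4) + (2)·(2) + (3)·(3)) / 4 = 34/4 = 8.5
  s[B,C] = ((-2)·(-1.6) + (1)·(2.4) + (-4)·(3.4) + (2)·(-3.6) + (3)·(-0.6)) / 4 = -17/4 = -4.25
  s[C,C] = ((-1.6)·(-1.6) + (2.4)·(2.4) + (3.4)·(3.4) + (-3.6)·(-3.6) + (-0.6)·(-0.6)) / 4 = 33.2/4 = 8.3
  Sample standard deviations s_i = √(s[i,i]):
  s(A) = √(6.7) = 2.5884
  s(B) = √(8.5) = 2.9155
  s(C) = √(8.3) = 2.881

Step 3 — r_{ij} = s_{ij} / (s_i · s_j):
  r[A,A] = 1 (diagonal).
  r[A,B] = -1 / (2.5884 · 2.9155) = -1 / 7.5465 = -0.1325
  r[A,C] = -0.4 / (2.5884 · 2.881) = -0.4 / 7.4572 = -0.0536
  r[B,B] = 1 (diagonal).
  r[B,C] = -4.25 / (2.9155 · 2.881) = -4.25 / 8.3994 = -0.506
  r[C,C] = 1 (diagonal).

R is symmetric with unit diagonal. Assembling:

R = [[1, -0.1325, -0.0536],
 [-0.1325, 1, -0.506],
 [-0.0536, -0.506, 1]]


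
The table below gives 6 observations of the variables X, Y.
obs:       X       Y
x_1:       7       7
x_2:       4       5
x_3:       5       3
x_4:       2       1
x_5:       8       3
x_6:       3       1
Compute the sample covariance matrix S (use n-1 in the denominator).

Step 1 — column means:
  mean(X) = (7 + 4 + 5 + 2 + 8 + 3) / 6 = 29/6 = 4.8333
  mean(Y) = (7 + 5 + 3 + 1 + 3 + 1) / 6 = 20/6 = 3.3333

Step 2 — sample covariance S[i,j] = (1/(n-1)) · Σ_k (x_{k,i} - mean_i) · (x_{k,j} - mean_j), with n-1 = 5.
  S[X,X] = ((2.1667)·(2.1667) + (-0.8333)·(-0.8333) + (0.1667)·(0.1667) + (-2.8333)·(-2.8333) + (3.1667)·(3.1667) + (-1.8333)·(-1.8333)) / 5 = 26.8333/5 = 5.3667
  S[X,Y] = ((2.1667)·(3.6667) + (-0.8333)·(1.6667) + (0.1667)·(-0.3333) + (-2.8333)·(-2.3333) + (3.1667)·(-0.3333) + (-1.8333)·(-2.3333)) / 5 = 16.3333/5 = 3.2667
  S[Y,Y] = ((3.6667)·(3.6667) + (1.6667)·(1.6667) + (-0.3333)·(-0.3333) + (-2.3333)·(-2.3333) + (-0.3333)·(-0.3333) + (-2.3333)·(-2.3333)) / 5 = 27.3333/5 = 5.4667

S is symmetric (S[j,i] = S[i,j]). Assembling:

S = [[5.3667, 3.2667],
 [3.2667, 5.4667]]
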